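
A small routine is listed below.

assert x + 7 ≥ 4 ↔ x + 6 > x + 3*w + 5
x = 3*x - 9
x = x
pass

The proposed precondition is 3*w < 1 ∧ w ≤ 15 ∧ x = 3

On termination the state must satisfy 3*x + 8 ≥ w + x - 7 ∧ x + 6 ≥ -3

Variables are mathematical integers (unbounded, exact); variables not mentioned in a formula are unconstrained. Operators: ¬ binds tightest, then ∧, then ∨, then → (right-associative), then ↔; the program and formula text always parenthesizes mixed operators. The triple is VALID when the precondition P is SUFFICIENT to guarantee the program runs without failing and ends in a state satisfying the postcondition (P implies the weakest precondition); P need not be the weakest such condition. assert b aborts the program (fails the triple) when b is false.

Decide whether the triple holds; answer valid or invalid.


Working backward. After the program, the postcondition 3*x + 8 ≥ w + x - 7 ∧ x + 6 ≥ -3 must hold; in canonical form it is 2*x ≥ w - 15 ∧ x ≥ -9.
Before skip: 2*x ≥ w - 15 ∧ x ≥ -9
Before x := x: 2*x ≥ w - 15 ∧ x ≥ -9
Before x := 3*x - 9: 6*x ≥ w + 3 ∧ 3*x ≥ 0
Before assert x + 7 ≥ 4 ↔ x + 6 > x + 3*w + 5: (x ≥ -3 ↔ 3*w < 1) ∧ 6*x ≥ w + 3 ∧ 3*x ≥ 0
The weakest precondition is (x ≥ -3 ↔ 3*w < 1) ∧ 6*x ≥ w + 3 ∧ 3*x ≥ 0.
Check whether 3*w < 1 ∧ w ≤ 15 ∧ x = 3 implies it.
Every state satisfying the precondition satisfies the weakest precondition: the implication holds.
Answer: valid


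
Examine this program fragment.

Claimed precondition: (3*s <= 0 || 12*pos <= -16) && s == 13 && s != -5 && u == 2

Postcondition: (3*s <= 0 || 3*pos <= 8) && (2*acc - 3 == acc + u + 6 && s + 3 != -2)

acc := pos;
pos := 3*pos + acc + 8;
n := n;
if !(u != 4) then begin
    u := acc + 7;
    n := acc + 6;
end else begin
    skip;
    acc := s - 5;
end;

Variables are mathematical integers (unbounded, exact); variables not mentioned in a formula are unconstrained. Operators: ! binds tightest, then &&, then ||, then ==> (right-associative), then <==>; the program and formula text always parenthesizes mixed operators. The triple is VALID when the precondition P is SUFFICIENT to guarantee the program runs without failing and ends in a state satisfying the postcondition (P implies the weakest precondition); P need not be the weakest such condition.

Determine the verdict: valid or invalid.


Working backward. After the program, the postcondition (3*s <= 0 || 3*pos <= 8) && (2*acc - 3 == acc + u + 6 && s + 3 != -2) must hold; in canonical form it is (3*s <= 0 || 3*pos <= 8) && acc == u + 9 && s != -5.
Then branch requires false; else branch requires (3*s <= 0 || 3*pos <= 8) && s == u + 14 && s != -5.
Before the if: u != 4 && (u != 4 ==> ((3*s <= 0 || 3*pos <= 8) && s == u + 14 && s != -5))
Before n := n: u != 4 && (u != 4 ==> ((3*s <= 0 || 3*pos <= 8) && s == u + 14 && s != -5))
Before pos := 3*pos + acc + 8: u != 4 && (u != 4 ==> ((3*s <= 0 || 3*acc + 9*pos <= -16) && s == u + 14 && s != -5))
Before acc := pos: u != 4 && (u != 4 ==> ((3*s <= 0 || 12*pos <= -16) && s == u + 14 && s != -5))
The weakest precondition is u != 4 && (u != 4 ==> ((3*s <= 0 || 12*pos <= -16) && s == u + 14 && s != -5)).
Check whether (3*s <= 0 || 12*pos <= -16) && s == 13 && s != -5 && u == 2 implies it.
Countermodel: at the initial state pos = -2, s = 13, u = 2, the precondition holds but the weakest precondition fails.
Answer: invalid


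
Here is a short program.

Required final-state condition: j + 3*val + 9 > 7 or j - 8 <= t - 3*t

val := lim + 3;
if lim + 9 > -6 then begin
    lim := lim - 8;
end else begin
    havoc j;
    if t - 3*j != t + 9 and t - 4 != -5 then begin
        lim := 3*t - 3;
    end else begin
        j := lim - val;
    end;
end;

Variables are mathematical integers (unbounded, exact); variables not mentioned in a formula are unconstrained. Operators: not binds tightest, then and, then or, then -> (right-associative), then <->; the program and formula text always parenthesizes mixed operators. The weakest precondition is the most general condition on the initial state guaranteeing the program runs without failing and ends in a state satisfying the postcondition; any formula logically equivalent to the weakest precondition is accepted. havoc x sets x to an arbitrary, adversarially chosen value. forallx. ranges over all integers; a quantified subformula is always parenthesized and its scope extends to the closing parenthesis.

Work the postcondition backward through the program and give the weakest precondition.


Working backward. After the program, the postcondition j + 3*val + 9 > 7 or j - 8 <= t - 3*t must hold; in canonical form it is j + 3*val > -2 or j + 2*t <= 8.
Then branch requires j + 3*val > -2 or j + 2*t <= 8; else branch requires forall j_1. (((3*j_1 != -9 and t != -1) -> (j_1 + 3*val > -2 or j_1 + 2*t <= 8)) and ((not (3*j_1 != -9 and t != -1)) -> (lim + 2*val > -2 or lim + 2*t <= val + 8))).
Before the if: (lim > -15 -> (j + 3*val > -2 or j + 2*t <= 8)) and ((not (lim > -15)) -> (forall j_1. (((3*j_1 != -9 and t != -1) -> (j_1 + 3*val > -2 or j_1 + 2*t <= 8)) and ((not (3*j_1 != -9 and t != -1)) -> (lim + 2*val > -2 or lim + 2*t <= val + 8)))))
Before val := lim + 3: (lim > -15 -> (j + 3*lim > -11 or j + 2*t <= 8)) and ((not (lim > -15)) -> (forall j_1. (((3*j_1 != -9 and t != -1) -> (j_1 + 3*lim > -11 or j_1 + 2*t <= 8)) and ((not (3*j_1 != -9 and t != -1)) -> (3*lim > -8 or 2*t <= 11)))))
Answer: WP = (lim > -15 -> (j + 3*lim > -11 or j + 2*t <= 8)) and ((not (lim > -15)) -> (forall j_1. (((3*j_1 != -9 and t != -1) -> (j_1 + 3*lim > -11 or j_1 + 2*t <= 8)) and ((not (3*j_1 != -9 and t != -1)) -> (3*lim > -8 or 2*t <= 11)))))


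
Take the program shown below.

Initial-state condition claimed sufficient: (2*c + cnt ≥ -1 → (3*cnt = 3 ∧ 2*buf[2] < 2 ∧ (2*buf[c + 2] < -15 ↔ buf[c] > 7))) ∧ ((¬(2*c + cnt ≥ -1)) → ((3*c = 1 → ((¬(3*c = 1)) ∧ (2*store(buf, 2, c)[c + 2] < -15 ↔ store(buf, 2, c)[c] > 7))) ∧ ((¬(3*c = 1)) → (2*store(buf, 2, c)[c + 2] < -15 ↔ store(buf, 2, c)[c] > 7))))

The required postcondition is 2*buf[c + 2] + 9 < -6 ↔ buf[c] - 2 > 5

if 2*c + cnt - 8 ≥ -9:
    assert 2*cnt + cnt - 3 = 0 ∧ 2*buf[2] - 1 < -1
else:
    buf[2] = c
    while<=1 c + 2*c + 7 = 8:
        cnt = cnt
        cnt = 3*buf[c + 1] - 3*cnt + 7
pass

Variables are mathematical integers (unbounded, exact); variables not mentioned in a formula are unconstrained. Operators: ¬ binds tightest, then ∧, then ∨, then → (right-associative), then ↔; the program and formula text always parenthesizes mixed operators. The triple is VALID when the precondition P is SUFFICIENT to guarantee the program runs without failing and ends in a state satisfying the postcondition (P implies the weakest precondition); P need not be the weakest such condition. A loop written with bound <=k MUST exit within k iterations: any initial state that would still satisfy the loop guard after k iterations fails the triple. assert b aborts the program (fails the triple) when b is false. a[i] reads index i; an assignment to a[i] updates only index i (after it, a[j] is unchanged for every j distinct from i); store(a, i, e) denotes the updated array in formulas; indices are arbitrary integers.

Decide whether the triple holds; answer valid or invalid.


Working backward. After the program, the postcondition 2*buf[c + 2] + 9 < -6 ↔ buf[c] - 2 > 5 must hold; in canonical form it is 2*buf[c + 2] < -15 ↔ buf[c] > 7.
Before skip: 2*buf[c + 2] < -15 ↔ buf[c] > 7
Then branch requires 3*cnt = 3 ∧ 2*buf[2] < 0 ∧ (2*buf[c + 2] < -15 ↔ buf[c] > 7); else branch requires (3*c = 1 → ((¬(3*c = 1)) ∧ (2*store(buf, 2, c)[c + 2] < -15 ↔ store(buf, 2, c)[c] > 7))) ∧ ((¬(3*c = 1)) → (2*store(buf, 2, c)[c + 2] < -15 ↔ store(buf, 2, c)[c] > 7)).
Before the if: (2*c + cnt ≥ -1 → (3*cnt = 3 ∧ 2*buf[2] < 0 ∧ (2*buf[c + 2] < -15 ↔ buf[c] > 7))) ∧ ((¬(2*c + cnt ≥ -1)) → ((3*c = 1 → ((¬(3*c = 1)) ∧ (2*store(buf, 2, c)[c + 2] < -15 ↔ store(buf, 2, c)[c] > 7))) ∧ ((¬(3*c = 1)) → (2*store(buf, 2, c)[c + 2] < -15 ↔ store(buf, 2, c)[c] > 7))))
The weakest precondition is (2*c + cnt ≥ -1 → (3*cnt = 3 ∧ 2*buf[2] < 0 ∧ (2*buf[c + 2] < -15 ↔ buf[c] > 7))) ∧ ((¬(2*c + cnt ≥ -1)) → ((3*c = 1 → ((¬(3*c = 1)) ∧ (2*store(buf, 2, c)[c + 2] < -15 ↔ store(buf, 2, c)[c] > 7))) ∧ ((¬(3*c = 1)) → (2*store(buf, 2, c)[c + 2] < -15 ↔ store(buf, 2, c)[c] > 7)))).
Check whether (2*c + cnt ≥ -1 → (3*cnt = 3 ∧ 2*buf[2] < 2 ∧ (2*buf[c + 2] < -15 ↔ buf[c] > 7))) ∧ ((¬(2*c + cnt ≥ -1)) → ((3*c = 1 → ((¬(3*c = 1)) ∧ (2*store(buf, 2, c)[c + 2] < -15 ↔ store(buf, 2, c)[c] > 7))) ∧ ((¬(3*c = 1)) → (2*store(buf, 2, c)[c + 2] < -15 ↔ store(buf, 2, c)[c] > 7)))) implies it.
Countermodel: at the initial state buf = {[2] = 0, [15215] = 8, [15217] = -8, elsewhere -8}, c = 15215, cnt = 1, the precondition holds but the weakest precondition fails.
Answer: invalid


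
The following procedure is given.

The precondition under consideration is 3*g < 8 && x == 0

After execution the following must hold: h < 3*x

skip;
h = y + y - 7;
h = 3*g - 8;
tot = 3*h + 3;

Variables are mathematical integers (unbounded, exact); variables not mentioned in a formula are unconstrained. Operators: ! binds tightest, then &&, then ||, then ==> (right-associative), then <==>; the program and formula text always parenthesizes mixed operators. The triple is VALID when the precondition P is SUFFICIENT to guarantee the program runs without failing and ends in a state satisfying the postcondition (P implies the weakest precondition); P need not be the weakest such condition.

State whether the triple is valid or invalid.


Working backward. After the program, h < 3*x must hold.
Before tot := 3*h + 3: h < 3*x
Before h := 3*g - 8: 3*g < 3*x + 8
Before h := y + y - 7: 3*g < 3*x + 8
Before skip: 3*g < 3*x + 8
The weakest precondition is 3*g < 3*x + 8.
Check whether 3*g < 8 && x == 0 implies it.
Every state satisfying the precondition satisfies the weakest precondition: the implication holds.
Answer: valid


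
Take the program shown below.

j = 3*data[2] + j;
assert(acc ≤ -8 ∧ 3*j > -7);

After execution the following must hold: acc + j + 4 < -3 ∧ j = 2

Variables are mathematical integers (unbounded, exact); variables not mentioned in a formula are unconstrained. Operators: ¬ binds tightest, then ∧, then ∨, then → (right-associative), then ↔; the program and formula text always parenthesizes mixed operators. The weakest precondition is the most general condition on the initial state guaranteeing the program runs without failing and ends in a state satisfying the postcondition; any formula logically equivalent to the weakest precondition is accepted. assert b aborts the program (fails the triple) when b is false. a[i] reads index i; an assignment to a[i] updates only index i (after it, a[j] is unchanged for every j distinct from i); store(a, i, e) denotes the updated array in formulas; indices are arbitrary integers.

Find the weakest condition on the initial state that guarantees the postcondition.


Working backward. After the program, the postcondition acc + j + 4 < -3 ∧ j = 2 must hold; in canonical form it is acc + j < -7 ∧ j = 2.
Before assert acc ≤ -8 ∧ 3*j > -7: acc ≤ -8 ∧ 3*j > -7 ∧ acc + j < -7 ∧ j = 2
Before j := 3*data[2] + j: acc ≤ -8 ∧ 9*data[2] + 3*j > -7 ∧ 3*data[2] + acc + j < -7 ∧ 3*data[2] + j = 2
Answer: WP = acc ≤ -8 ∧ 9*data[2] + 3*j > -7 ∧ 3*data[2] + acc + j < -7 ∧ 3*data[2] + j = 2


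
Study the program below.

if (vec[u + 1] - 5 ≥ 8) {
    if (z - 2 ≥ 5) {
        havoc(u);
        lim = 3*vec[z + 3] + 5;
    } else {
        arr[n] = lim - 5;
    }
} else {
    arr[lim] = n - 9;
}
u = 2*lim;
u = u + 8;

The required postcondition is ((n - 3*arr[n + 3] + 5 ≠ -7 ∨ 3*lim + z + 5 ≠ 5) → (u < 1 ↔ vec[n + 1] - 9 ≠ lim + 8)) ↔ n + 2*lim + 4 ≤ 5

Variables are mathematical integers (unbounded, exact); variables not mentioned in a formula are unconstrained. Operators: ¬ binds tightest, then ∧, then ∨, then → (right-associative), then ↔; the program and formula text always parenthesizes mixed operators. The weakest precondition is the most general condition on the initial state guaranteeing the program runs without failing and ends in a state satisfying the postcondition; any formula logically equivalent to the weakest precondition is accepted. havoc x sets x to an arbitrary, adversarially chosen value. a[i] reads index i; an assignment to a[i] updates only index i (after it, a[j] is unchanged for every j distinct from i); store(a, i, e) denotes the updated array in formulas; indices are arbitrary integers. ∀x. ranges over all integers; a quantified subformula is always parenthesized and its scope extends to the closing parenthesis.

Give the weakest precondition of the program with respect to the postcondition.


Working backward. After the program, the postcondition ((n - 3*arr[n + 3] + 5 ≠ -7 ∨ 3*lim + z + 5 ≠ 5) → (u < 1 ↔ vec[n + 1] - 9 ≠ lim + 8)) ↔ n + 2*lim + 4 ≤ 5 must hold; in canonical form it is ((n ≠ 3*arr[n + 3] - 12 ∨ 3*lim + z ≠ 0) → (u < 1 ↔ vec[n + 1] ≠ lim + 17)) ↔ 2*lim + n ≤ 1.
Before u := u + 8: ((n ≠ 3*arr[n + 3] - 12 ∨ 3*lim + z ≠ 0) → (u < -7 ↔ vec[n + 1] ≠ lim + 17)) ↔ 2*lim + n ≤ 1
Before u := 2*lim: ((n ≠ 3*arr[n + 3] - 12 ∨ 3*lim + z ≠ 0) → (2*lim < -7 ↔ vec[n + 1] ≠ lim + 17)) ↔ 2*lim + n ≤ 1
Then branch requires (z ≥ 7 → (((n ≠ 3*arr[n + 3] - 12 ∨ 9*vec[z + 3] + z ≠ -15) → (6*vec[z + 3] < -17 ↔ vec[n + 1] ≠ 3*vec[z + 3] + 22)) ↔ 6*vec[z + 3] + n ≤ -9)) ∧ ((¬(z ≥ 7)) → (((n ≠ 3*store(arr, n, lim - 5)[n + 3] - 12 ∨ 3*lim + z ≠ 0) → (2*lim < -7 ↔ vec[n + 1] ≠ lim + 17)) ↔ 2*lim + n ≤ 1)); else branch requires ((n ≠ 3*store(arr, lim, n - 9)[n + 3] - 12 ∨ 3*lim + z ≠ 0) → (2*lim < -7 ↔ vec[n + 1] ≠ lim + 17)) ↔ 2*lim + n ≤ 1.
Before the if: (vec[u + 1] ≥ 13 → ((z ≥ 7 → (((n ≠ 3*arr[n + 3] - 12 ∨ 9*vec[z + 3] + z ≠ -15) → (6*vec[z + 3] < -17 ↔ vec[n + 1] ≠ 3*vec[z + 3] + 22)) ↔ 6*vec[z + 3] + n ≤ -9)) ∧ ((¬(z ≥ 7)) → (((n ≠ 3*store(arr, n, lim - 5)[n + 3] - 12 ∨ 3*lim + z ≠ 0) → (2*lim < -7 ↔ vec[n + 1] ≠ lim + 17)) ↔ 2*lim + n ≤ 1)))) ∧ ((¬(vec[u + 1] ≥ 13)) → (((n ≠ 3*store(arr, lim, n - 9)[n + 3] - 12 ∨ 3*lim + z ≠ 0) → (2*lim < -7 ↔ vec[n + 1] ≠ lim + 17)) ↔ 2*lim + n ≤ 1))
Answer: WP = (vec[u + 1] ≥ 13 → ((z ≥ 7 → (((n ≠ 3*arr[n + 3] - 12 ∨ 9*vec[z + 3] + z ≠ -15) → (6*vec[z + 3] < -17 ↔ vec[n + 1] ≠ 3*vec[z + 3] + 22)) ↔ 6*vec[z + 3] + n ≤ -9)) ∧ ((¬(z ≥ 7)) → (((n ≠ 3*store(arr, n, lim - 5)[n + 3] - 12 ∨ 3*lim + z ≠ 0) → (2*lim < -7 ↔ vec[n + 1] ≠ lim + 17)) ↔ 2*lim + n ≤ 1)))) ∧ ((¬(vec[u + 1] ≥ 13)) → (((n ≠ 3*store(arr, lim, n - 9)[n + 3] - 12 ∨ 3*lim + z ≠ 0) → (2*lim < -7 ↔ vec[n + 1] ≠ lim + 17)) ↔ 2*lim + n ≤ 1))


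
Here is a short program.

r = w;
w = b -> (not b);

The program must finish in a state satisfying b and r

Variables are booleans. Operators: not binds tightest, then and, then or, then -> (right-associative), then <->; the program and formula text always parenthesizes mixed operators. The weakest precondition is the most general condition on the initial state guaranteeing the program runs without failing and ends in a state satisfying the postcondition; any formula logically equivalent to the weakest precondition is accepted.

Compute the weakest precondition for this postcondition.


Working backward. After the program, b and r must hold.
Before w := b -> (not b): b and r
Before r := w: b and w
Answer: WP = b and w


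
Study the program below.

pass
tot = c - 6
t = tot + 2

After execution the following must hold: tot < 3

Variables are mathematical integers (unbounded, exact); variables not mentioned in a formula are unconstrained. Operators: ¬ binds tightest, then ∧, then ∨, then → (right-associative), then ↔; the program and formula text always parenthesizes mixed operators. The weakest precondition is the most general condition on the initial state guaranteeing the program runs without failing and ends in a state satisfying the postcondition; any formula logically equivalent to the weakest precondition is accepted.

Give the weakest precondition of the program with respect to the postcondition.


Working backward. After the program, tot < 3 must hold.
Before t := tot + 2: tot < 3
Before tot := c - 6: c < 9
Before skip: c < 9
Answer: WP = c < 9


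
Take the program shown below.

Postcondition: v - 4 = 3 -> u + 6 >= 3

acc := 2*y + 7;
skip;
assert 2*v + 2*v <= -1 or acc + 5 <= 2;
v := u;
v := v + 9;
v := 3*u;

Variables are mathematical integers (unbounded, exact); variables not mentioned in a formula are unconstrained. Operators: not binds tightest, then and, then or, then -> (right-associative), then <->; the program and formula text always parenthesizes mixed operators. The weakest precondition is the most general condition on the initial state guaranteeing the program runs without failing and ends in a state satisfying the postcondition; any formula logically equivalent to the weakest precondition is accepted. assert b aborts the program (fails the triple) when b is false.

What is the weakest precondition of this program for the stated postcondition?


Working backward. After the program, the postcondition v - 4 = 3 -> u + 6 >= 3 must hold; in canonical form it is v = 7 -> u >= -3.
Before v := 3*u: 3*u = 7 -> u >= -3
Before v := v + 9: 3*u = 7 -> u >= -3
Before v := u: 3*u = 7 -> u >= -3
Before assert 2*v + 2*v <= -1 or acc + 5 <= 2: (4*v <= -1 or acc <= -3) and (3*u = 7 -> u >= -3)
Before skip: (4*v <= -1 or acc <= -3) and (3*u = 7 -> u >= -3)
Before acc := 2*y + 7: (4*v <= -1 or 2*y <= -10) and (3*u = 7 -> u >= -3)
Answer: WP = (4*v <= -1 or 2*y <= -10) and (3*u = 7 -> u >= -3)


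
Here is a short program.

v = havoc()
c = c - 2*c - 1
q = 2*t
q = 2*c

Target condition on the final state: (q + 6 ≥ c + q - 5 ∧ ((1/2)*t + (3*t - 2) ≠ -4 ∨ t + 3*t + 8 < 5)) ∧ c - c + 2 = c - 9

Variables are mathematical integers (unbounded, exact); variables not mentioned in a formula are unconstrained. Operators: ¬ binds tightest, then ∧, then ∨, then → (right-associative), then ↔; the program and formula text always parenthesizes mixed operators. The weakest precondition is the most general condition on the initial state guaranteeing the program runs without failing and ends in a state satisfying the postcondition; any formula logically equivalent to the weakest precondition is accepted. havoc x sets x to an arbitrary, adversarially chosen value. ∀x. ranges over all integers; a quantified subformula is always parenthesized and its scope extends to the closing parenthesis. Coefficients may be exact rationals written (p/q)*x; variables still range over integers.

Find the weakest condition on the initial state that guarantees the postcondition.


Working backward. After the program, the postcondition (q + 6 ≥ c + q - 5 ∧ ((1/2)*t + (3*t - 2) ≠ -4 ∨ t + 3*t + 8 < 5)) ∧ c - c + 2 = c - 9 must hold; in canonical form it is c ≤ 11 ∧ ((7/2)*t ≠ -2 ∨ 4*t < -3) ∧ c = 11.
Before q := 2*c: c ≤ 11 ∧ ((7/2)*t ≠ -2 ∨ 4*t < -3) ∧ c = 11
Before q := 2*t: c ≤ 11 ∧ ((7/2)*t ≠ -2 ∨ 4*t < -3) ∧ c = 11
Before c := c - 2*c - 1: c ≥ -12 ∧ ((7/2)*t ≠ -2 ∨ 4*t < -3) ∧ c = -12
Before havoc v: c ≥ -12 ∧ ((7/2)*t ≠ -2 ∨ 4*t < -3) ∧ c = -12
Answer: WP = c ≥ -12 ∧ ((7/2)*t ≠ -2 ∨ 4*t < -3) ∧ c = -12


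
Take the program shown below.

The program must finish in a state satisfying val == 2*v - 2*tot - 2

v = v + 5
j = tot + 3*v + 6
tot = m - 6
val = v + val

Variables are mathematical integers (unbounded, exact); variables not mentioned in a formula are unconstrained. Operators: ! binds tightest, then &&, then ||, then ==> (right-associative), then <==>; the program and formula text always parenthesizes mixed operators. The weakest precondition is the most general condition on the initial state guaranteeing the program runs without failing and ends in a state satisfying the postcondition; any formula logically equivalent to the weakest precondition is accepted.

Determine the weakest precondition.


Working backward. After the program, the postcondition val == 2*v - 2*tot - 2 must hold; in canonical form it is 2*tot + val == 2*v - 2.
Before val := v + val: 2*tot + val == v - 2
Before tot := m - 6: 2*m + val == v + 10
Before j := tot + 3*v + 6: 2*m + val == v + 10
Before v := v + 5: 2*m + val == v + 15
Answer: WP = 2*m + val == v + 15


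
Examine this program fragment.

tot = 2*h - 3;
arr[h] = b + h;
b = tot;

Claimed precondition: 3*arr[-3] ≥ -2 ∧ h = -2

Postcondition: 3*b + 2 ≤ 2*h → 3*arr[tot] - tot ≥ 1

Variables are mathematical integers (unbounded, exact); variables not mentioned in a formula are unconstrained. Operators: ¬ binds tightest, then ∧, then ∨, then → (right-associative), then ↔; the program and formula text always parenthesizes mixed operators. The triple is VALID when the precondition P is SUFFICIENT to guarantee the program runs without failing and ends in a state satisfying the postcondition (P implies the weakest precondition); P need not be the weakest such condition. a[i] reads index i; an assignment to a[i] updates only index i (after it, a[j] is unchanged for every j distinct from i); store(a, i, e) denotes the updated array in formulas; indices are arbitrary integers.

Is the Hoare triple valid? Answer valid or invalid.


Working backward. After the program, the postcondition 3*b + 2 ≤ 2*h → 3*arr[tot] - tot ≥ 1 must hold; in canonical form it is 3*b ≤ 2*h - 2 → 3*arr[tot] ≥ tot + 1.
Before b := tot: 3*tot ≤ 2*h - 2 → 3*arr[tot] ≥ tot + 1
Before arr[h] := b + h: 3*tot ≤ 2*h - 2 → 3*store(arr, h, b + h)[tot] ≥ tot + 1
Before tot := 2*h - 3: 4*h ≤ 7 → 3*store(arr, h, b + h)[2*h - 3] ≥ 2*h - 2
The weakest precondition is 4*h ≤ 7 → 3*store(arr, h, b + h)[2*h - 3] ≥ 2*h - 2.
Check whether 3*arr[-3] ≥ -2 ∧ h = -2 implies it.
Countermodel: at the initial state arr = {[-7] = -17425, [-3] = 0, [-2] = -17425, elsewhere -17425}, b = 0, h = -2, the precondition holds but the weakest precondition fails.
Answer: invalid


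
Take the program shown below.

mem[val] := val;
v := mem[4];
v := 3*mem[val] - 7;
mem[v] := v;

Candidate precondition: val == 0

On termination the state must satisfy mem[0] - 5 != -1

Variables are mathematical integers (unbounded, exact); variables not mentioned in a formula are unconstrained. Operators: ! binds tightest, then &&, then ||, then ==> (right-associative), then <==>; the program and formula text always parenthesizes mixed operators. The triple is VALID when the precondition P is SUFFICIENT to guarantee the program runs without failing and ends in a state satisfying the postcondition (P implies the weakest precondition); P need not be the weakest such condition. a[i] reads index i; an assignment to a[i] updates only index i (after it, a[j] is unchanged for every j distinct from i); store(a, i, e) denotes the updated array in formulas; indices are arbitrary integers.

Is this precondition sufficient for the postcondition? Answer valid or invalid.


Working backward. After the program, the postcondition mem[0] - 5 != -1 must hold; in canonical form it is mem[0] != 4.
Before mem[v] := v: store(mem, v, v)[0] != 4
Before v := 3*mem[val] - 7: store(mem, 3*mem[val] - 7, 3*mem[val] - 7)[0] != 4
Before v := mem[4]: store(mem, 3*mem[val] - 7, 3*mem[val] - 7)[0] != 4
Before mem[val] := val: store(store(mem, val, val), 3*store(mem, val, val)[val] - 7, 3*store(mem, val, val)[val] - 7)[0] != 4
The weakest precondition is store(store(mem, val, val), 3*store(mem, val, val)[val] - 7, 3*store(mem, val, val)[val] - 7)[0] != 4.
Check whether val == 0 implies it.
Every state satisfying the precondition satisfies the weakest precondition: the implication holds.
Answer: valid


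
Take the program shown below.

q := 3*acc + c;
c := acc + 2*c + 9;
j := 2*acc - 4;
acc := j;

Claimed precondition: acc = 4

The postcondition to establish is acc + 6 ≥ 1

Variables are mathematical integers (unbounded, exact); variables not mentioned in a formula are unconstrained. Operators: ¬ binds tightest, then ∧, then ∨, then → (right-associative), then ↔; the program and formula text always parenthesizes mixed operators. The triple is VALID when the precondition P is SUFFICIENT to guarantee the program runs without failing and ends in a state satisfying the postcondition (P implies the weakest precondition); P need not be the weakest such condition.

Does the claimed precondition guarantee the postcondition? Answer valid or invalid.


Working backward. After the program, the postcondition acc + 6 ≥ 1 must hold; in canonical form it is acc ≥ -5.
Before acc := j: j ≥ -5
Before j := 2*acc - 4: 2*acc ≥ -1
Before c := acc + 2*c + 9: 2*acc ≥ -1
Before q := 3*acc + c: 2*acc ≥ -1
The weakest precondition is 2*acc ≥ -1.
Check whether acc = 4 implies it.
Every state satisfying the precondition satisfies the weakest precondition: the implication holds.
Answer: valid


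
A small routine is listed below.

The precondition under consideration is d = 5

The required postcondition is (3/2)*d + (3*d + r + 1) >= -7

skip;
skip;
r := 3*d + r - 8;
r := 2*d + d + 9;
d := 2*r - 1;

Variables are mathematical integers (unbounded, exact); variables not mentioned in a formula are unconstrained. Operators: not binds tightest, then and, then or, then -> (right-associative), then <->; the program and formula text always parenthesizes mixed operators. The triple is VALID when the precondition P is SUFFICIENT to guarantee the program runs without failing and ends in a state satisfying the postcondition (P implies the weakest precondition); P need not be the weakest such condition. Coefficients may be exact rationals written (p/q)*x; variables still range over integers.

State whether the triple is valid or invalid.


Working backward. After the program, the postcondition (3/2)*d + (3*d + r + 1) >= -7 must hold; in canonical form it is (9/2)*d + r >= -8.
Before d := 2*r - 1: 10*r >= -7/2
Before r := 2*d + d + 9: 30*d >= -187/2
Before r := 3*d + r - 8: 30*d >= -187/2
Before skip: 30*d >= -187/2
Before skip: 30*d >= -187/2
The weakest precondition is 30*d >= -187/2.
Check whether d = 5 implies it.
Every state satisfying the precondition satisfies the weakest precondition: the implication holds.
Answer: valid


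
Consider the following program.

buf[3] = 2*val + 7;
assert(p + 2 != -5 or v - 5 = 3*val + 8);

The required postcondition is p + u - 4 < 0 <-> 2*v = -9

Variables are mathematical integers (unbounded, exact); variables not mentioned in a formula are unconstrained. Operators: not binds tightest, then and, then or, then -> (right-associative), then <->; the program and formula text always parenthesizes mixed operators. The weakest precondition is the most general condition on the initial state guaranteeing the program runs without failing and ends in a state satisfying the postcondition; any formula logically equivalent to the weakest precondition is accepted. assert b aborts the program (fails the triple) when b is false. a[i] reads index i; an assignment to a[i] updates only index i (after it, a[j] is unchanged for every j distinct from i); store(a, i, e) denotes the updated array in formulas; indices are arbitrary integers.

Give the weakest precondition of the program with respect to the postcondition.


Working backward. After the program, the postcondition p + u - 4 < 0 <-> 2*v = -9 must hold; in canonical form it is p + u < 4 <-> 2*v = -9.
Before assert p + 2 != -5 or v - 5 = 3*val + 8: (p != -7 or v = 3*val + 13) and (p + u < 4 <-> 2*v = -9)
Before buf[3] := 2*val + 7: (p != -7 or v = 3*val + 13) and (p + u < 4 <-> 2*v = -9)
Answer: WP = (p != -7 or v = 3*val + 13) and (p + u < 4 <-> 2*v = -9)


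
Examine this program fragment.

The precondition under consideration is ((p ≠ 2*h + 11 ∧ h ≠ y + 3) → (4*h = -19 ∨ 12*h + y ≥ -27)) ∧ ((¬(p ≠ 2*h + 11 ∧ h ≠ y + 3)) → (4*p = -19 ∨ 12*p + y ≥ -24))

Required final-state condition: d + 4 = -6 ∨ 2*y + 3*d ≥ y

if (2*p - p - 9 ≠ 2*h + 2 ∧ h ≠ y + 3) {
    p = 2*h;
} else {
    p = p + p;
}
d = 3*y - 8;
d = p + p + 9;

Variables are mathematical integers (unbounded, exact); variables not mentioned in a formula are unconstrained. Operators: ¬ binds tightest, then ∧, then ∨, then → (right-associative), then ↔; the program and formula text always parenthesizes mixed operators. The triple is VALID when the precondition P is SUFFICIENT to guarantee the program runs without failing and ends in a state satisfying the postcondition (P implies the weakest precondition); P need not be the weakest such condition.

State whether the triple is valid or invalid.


Working backward. After the program, the postcondition d + 4 = -6 ∨ 2*y + 3*d ≥ y must hold; in canonical form it is d = -10 ∨ 3*d + y ≥ 0.
Before d := p + p + 9: 2*p = -19 ∨ 6*p + y ≥ -27
Before d := 3*y - 8: 2*p = -19 ∨ 6*p + y ≥ -27
Then branch requires 4*h = -19 ∨ 12*h + y ≥ -27; else branch requires 4*p = -19 ∨ 12*p + y ≥ -27.
Before the if: ((p ≠ 2*h + 11 ∧ h ≠ y + 3) → (4*h = -19 ∨ 12*h + y ≥ -27)) ∧ ((¬(p ≠ 2*h + 11 ∧ h ≠ y + 3)) → (4*p = -19 ∨ 12*p + y ≥ -27))
The weakest precondition is ((p ≠ 2*h + 11 ∧ h ≠ y + 3) → (4*h = -19 ∨ 12*h + y ≥ -27)) ∧ ((¬(p ≠ 2*h + 11 ∧ h ≠ y + 3)) → (4*p = -19 ∨ 12*p + y ≥ -27)).
Check whether ((p ≠ 2*h + 11 ∧ h ≠ y + 3) → (4*h = -19 ∨ 12*h + y ≥ -27)) ∧ ((¬(p ≠ 2*h + 11 ∧ h ≠ y + 3)) → (4*p = -19 ∨ 12*p + y ≥ -24)) implies it.
Every state satisfying the precondition satisfies the weakest precondition: the implication holds.
Answer: valid


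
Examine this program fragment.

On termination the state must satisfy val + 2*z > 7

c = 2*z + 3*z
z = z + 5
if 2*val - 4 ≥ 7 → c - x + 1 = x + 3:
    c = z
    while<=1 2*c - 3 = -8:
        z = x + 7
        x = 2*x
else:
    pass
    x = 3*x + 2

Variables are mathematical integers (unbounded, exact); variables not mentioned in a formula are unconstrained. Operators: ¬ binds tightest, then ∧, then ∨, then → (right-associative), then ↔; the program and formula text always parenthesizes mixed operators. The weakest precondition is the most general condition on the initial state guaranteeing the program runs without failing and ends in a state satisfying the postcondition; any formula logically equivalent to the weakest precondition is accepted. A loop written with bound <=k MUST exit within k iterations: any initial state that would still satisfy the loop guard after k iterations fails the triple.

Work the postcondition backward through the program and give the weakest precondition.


Working backward. After the program, val + 2*z > 7 must hold.
Then branch requires (2*z = -5 → ((¬(2*z = -5)) ∧ val + 2*x > -7)) ∧ ((¬(2*z = -5)) → val + 2*z > 7); else branch requires val + 2*z > 7.
Before the if: ((2*val ≥ 11 → c = 2*x + 2) → ((2*z = -5 → ((¬(2*z = -5)) ∧ val + 2*x > -7)) ∧ ((¬(2*z = -5)) → val + 2*z > 7))) ∧ ((¬(2*val ≥ 11 → c = 2*x + 2)) → val + 2*z > 7)
Before z := z + 5: ((2*val ≥ 11 → c = 2*x + 2) → ((2*z = -15 → ((¬(2*z = -15)) ∧ val + 2*x > -7)) ∧ ((¬(2*z = -15)) → val + 2*z > -3))) ∧ ((¬(2*val ≥ 11 → c = 2*x + 2)) → val + 2*z > -3)
Before c := 2*z + 3*z: ((2*val ≥ 11 → 5*z = 2*x + 2) → ((2*z = -15 → ((¬(2*z = -15)) ∧ val + 2*x > -7)) ∧ ((¬(2*z = -15)) → val + 2*z > -3))) ∧ ((¬(2*val ≥ 11 → 5*z = 2*x + 2)) → val + 2*z > -3)
Answer: WP = ((2*val ≥ 11 → 5*z = 2*x + 2) → ((2*z = -15 → ((¬(2*z = -15)) ∧ val + 2*x > -7)) ∧ ((¬(2*z = -15)) → val + 2*z > -3))) ∧ ((¬(2*val ≥ 11 → 5*z = 2*x + 2)) → val + 2*z > -3)


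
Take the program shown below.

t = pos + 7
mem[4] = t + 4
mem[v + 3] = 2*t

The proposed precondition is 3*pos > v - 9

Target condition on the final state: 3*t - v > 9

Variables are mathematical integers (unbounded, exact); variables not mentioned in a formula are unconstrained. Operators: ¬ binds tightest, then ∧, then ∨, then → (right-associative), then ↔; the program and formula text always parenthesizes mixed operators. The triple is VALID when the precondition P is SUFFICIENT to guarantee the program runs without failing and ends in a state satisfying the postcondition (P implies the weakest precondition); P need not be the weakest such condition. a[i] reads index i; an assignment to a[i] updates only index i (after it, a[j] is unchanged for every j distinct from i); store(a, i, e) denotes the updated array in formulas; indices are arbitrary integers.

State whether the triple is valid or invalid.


Working backward. After the program, the postcondition 3*t - v > 9 must hold; in canonical form it is 3*t > v + 9.
Before mem[v + 3] := 2*t: 3*t > v + 9
Before mem[4] := t + 4: 3*t > v + 9
Before t := pos + 7: 3*pos > v - 12
The weakest precondition is 3*pos > v - 12.
Check whether 3*pos > v - 9 implies it.
Every state satisfying the precondition satisfies the weakest precondition: the implication holds.
Answer: valid


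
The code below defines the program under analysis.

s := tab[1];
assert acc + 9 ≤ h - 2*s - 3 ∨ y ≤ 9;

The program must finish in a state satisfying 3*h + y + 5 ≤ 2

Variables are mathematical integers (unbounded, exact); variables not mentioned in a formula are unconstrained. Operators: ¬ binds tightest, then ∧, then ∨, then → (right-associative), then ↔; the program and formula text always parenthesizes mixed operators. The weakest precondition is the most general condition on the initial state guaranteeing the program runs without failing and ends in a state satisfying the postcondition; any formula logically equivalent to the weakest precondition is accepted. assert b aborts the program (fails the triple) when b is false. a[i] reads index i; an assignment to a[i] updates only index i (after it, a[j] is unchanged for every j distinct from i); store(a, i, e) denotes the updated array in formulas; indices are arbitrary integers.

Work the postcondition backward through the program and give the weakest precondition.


Working backward. After the program, the postcondition 3*h + y + 5 ≤ 2 must hold; in canonical form it is 3*h + y ≤ -3.
Before assert acc + 9 ≤ h - 2*s - 3 ∨ y ≤ 9: (acc + 2*s ≤ h - 12 ∨ y ≤ 9) ∧ 3*h + y ≤ -3
Before s := tab[1]: (2*tab[1] + acc ≤ h - 12 ∨ y ≤ 9) ∧ 3*h + y ≤ -3
Answer: WP = (2*tab[1] + acc ≤ h - 12 ∨ y ≤ 9) ∧ 3*h + y ≤ -3


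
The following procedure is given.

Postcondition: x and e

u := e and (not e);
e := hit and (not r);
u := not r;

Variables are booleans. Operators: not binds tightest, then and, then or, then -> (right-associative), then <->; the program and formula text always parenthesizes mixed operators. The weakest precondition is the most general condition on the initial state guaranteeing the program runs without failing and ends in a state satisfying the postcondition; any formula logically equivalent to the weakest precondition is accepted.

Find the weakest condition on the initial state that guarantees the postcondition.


Working backward. After the program, x and e must hold.
Before u := not r: x and e
Before e := hit and (not r): x and hit and (not r)
Before u := e and (not e): x and hit and (not r)
Answer: WP = x and hit and (not r)


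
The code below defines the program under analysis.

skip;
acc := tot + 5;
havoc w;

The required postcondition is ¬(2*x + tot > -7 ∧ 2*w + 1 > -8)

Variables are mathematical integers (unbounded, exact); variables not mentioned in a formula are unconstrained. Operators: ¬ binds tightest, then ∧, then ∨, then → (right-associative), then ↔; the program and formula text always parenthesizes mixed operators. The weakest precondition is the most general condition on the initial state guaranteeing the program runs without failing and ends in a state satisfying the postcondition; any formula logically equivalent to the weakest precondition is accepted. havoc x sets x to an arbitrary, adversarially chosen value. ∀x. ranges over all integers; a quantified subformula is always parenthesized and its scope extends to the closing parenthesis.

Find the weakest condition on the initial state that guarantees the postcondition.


Working backward. After the program, the postcondition ¬(2*x + tot > -7 ∧ 2*w + 1 > -8) must hold; in canonical form it is ¬(tot + 2*x > -7 ∧ 2*w > -9).
Before havoc w: ∀w_1. (¬(tot + 2*x > -7 ∧ 2*w_1 > -9))
Before acc := tot + 5: ∀w_1. (¬(tot + 2*x > -7 ∧ 2*w_1 > -9))
Before skip: ∀w_1. (¬(tot + 2*x > -7 ∧ 2*w_1 > -9))
Answer: WP = ∀w_1. (¬(tot + 2*x > -7 ∧ 2*w_1 > -9))


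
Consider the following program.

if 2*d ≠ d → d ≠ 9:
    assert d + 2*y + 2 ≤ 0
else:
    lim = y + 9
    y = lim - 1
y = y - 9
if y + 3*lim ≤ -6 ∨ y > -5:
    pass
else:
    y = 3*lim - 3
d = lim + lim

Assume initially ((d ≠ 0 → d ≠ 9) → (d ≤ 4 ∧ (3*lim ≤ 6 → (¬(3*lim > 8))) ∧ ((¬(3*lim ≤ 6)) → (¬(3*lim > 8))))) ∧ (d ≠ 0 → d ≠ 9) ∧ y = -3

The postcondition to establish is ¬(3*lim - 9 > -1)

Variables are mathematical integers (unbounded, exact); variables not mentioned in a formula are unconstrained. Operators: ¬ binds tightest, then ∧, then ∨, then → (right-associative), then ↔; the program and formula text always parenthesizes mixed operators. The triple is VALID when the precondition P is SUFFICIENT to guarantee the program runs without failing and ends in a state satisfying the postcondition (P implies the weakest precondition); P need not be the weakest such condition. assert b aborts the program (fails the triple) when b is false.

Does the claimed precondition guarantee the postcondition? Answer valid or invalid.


Working backward. After the program, the postcondition ¬(3*lim - 9 > -1) must hold; in canonical form it is ¬(3*lim > 8).
Before d := lim + lim: ¬(3*lim > 8)
Then branch requires ¬(3*lim > 8); else branch requires ¬(3*lim > 8).
Before the if: ((3*lim + y ≤ -6 ∨ y > -5) → (¬(3*lim > 8))) ∧ ((¬(3*lim + y ≤ -6 ∨ y > -5)) → (¬(3*lim > 8)))
Before y := y - 9: ((3*lim + y ≤ 3 ∨ y > 4) → (¬(3*lim > 8))) ∧ ((¬(3*lim + y ≤ 3 ∨ y > 4)) → (¬(3*lim > 8)))
Then branch requires d + 2*y ≤ -2 ∧ ((3*lim + y ≤ 3 ∨ y > 4) → (¬(3*lim > 8))) ∧ ((¬(3*lim + y ≤ 3 ∨ y > 4)) → (¬(3*lim > 8))); else branch requires ((4*y ≤ -32 ∨ y > -4) → (¬(3*y > -19))) ∧ ((¬(4*y ≤ -32 ∨ y > -4)) → (¬(3*y > -19))).
Before the if: ((d ≠ 0 → d ≠ 9) → (d + 2*y ≤ -2 ∧ ((3*lim + y ≤ 3 ∨ y > 4) → (¬(3*lim > 8))) ∧ ((¬(3*lim + y ≤ 3 ∨ y > 4)) → (¬(3*lim > 8))))) ∧ ((¬(d ≠ 0 → d ≠ 9)) → (((4*y ≤ -32 ∨ y > -4) → (¬(3*y > -19))) ∧ ((¬(4*y ≤ -32 ∨ y > -4)) → (¬(3*y > -19)))))
The weakest precondition is ((d ≠ 0 → d ≠ 9) → (d + 2*y ≤ -2 ∧ ((3*lim + y ≤ 3 ∨ y > 4) → (¬(3*lim > 8))) ∧ ((¬(3*lim + y ≤ 3 ∨ y > 4)) → (¬(3*lim > 8))))) ∧ ((¬(d ≠ 0 → d ≠ 9)) → (((4*y ≤ -32 ∨ y > -4) → (¬(3*y > -19))) ∧ ((¬(4*y ≤ -32 ∨ y > -4)) → (¬(3*y > -19))))).
Check whether ((d ≠ 0 → d ≠ 9) → (d ≤ 4 ∧ (3*lim ≤ 6 → (¬(3*lim > 8))) ∧ ((¬(3*lim ≤ 6)) → (¬(3*lim > 8))))) ∧ (d ≠ 0 → d ≠ 9) ∧ y = -3 implies it.
Every state satisfying the precondition satisfies the weakest precondition: the implication holds.
Answer: valid


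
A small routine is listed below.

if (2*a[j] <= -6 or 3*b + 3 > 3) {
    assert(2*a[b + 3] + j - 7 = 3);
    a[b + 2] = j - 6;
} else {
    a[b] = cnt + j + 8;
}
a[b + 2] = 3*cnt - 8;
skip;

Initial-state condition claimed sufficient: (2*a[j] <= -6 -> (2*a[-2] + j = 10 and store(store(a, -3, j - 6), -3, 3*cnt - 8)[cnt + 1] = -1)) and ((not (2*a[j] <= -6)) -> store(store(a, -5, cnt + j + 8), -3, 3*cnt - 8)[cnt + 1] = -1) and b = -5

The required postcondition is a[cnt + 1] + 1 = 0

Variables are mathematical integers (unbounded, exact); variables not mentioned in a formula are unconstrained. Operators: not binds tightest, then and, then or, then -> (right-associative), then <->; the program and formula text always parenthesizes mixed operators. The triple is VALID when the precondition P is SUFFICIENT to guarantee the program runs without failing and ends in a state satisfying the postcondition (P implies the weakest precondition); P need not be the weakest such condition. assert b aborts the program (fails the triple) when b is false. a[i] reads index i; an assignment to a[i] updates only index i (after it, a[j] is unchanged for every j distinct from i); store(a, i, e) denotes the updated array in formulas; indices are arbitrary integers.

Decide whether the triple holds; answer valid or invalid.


Working backward. After the program, the postcondition a[cnt + 1] + 1 = 0 must hold; in canonical form it is a[cnt + 1] = -1.
Before skip: a[cnt + 1] = -1
Before a[b + 2] := 3*cnt - 8: store(a, b + 2, 3*cnt - 8)[cnt + 1] = -1
Then branch requires 2*a[b + 3] + j = 10 and store(store(a, b + 2, j - 6), b + 2, 3*cnt - 8)[cnt + 1] = -1; else branch requires store(store(a, b, cnt + j + 8), b + 2, 3*cnt - 8)[cnt + 1] = -1.
Before the if: ((2*a[j] <= -6 or 3*b > 0) -> (2*a[b + 3] + j = 10 and store(store(a, b + 2, j - 6), b + 2, 3*cnt - 8)[cnt + 1] = -1)) and ((not (2*a[j] <= -6 or 3*b > 0)) -> store(store(a, b, cnt + j + 8), b + 2, 3*cnt - 8)[cnt + 1] = -1)
The weakest precondition is ((2*a[j] <= -6 or 3*b > 0) -> (2*a[b + 3] + j = 10 and store(store(a, b + 2, j - 6), b + 2, 3*cnt - 8)[cnt + 1] = -1)) and ((not (2*a[j] <= -6 or 3*b > 0)) -> store(store(a, b, cnt + j + 8), b + 2, 3*cnt - 8)[cnt + 1] = -1).
Check whether (2*a[j] <= -6 -> (2*a[-2] + j = 10 and store(store(a, -3, j - 6), -3, 3*cnt - 8)[cnt + 1] = -1)) and ((not (2*a[j] <= -6)) -> store(store(a, -5, cnt + j + 8), -3, 3*cnt - 8)[cnt + 1] = -1) and b = -5 implies it.
Every state satisfying the precondition satisfies the weakest precondition: the implication holds.
Answer: valid
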